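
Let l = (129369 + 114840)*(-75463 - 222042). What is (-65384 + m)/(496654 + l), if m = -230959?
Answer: 296343/72652901891 ≈ 4.0789e-6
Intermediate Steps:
l = -72653398545 (l = 244209*(-297505) = -72653398545)
(-65384 + m)/(496654 + l) = (-65384 - 230959)/(496654 - 72653398545) = -296343/(-72652901891) = -296343*(-1/72652901891) = 296343/72652901891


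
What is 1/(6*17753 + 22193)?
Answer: 1/128711 ≈ 7.7693e-6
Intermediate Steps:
1/(6*17753 + 22193) = 1/(106518 + 22193) = 1/128711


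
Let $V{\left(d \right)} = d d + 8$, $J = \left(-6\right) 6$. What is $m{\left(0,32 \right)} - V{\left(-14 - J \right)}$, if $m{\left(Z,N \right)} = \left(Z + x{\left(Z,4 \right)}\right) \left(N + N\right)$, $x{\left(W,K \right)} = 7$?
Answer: $-44$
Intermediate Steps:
$J = -36$
$m{\left(Z,N \right)} = 2 N \left(7 + Z\right)$ ($m{\left(Z,N \right)} = \left(Z + 7\right) \left(N + N\right) = \left(7 + Z\right) 2 N = 2 N \left(7 + Z\right)$)
$V{\left(d \right)} = 8 + d^{2}$ ($V{\left(d \right)} = d^{2} + 8 = 8 + d^{2}$)
$m{\left(0,32 \right)} - V{\left(-14 - J \right)} = 2 \cdot 32 \left(7 + 0\right) - \left(8 + \left(-14 - -36\right)^{2}\right) = 2 \cdot 32 \cdot 7 - \left(8 + \left(-14 + 36\right)^{2}\right) = 448 - \left(8 + 22^{2}\right) = 448 - \left(8 + 484\right) = 448 - 492 = -44$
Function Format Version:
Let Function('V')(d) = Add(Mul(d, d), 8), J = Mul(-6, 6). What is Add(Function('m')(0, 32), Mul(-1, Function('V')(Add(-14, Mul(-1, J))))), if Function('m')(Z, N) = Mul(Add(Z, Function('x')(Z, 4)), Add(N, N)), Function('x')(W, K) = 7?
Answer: -44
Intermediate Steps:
J = -36
Function('m')(Z, N) = Mul(2, N, Add(7, Z)) (Function('m')(Z, N) = Mul(Add(Z, 7), Add(N, N)) = Mul(Add(7, Z), Mul(2, N)) = Mul(2, N, Add(7, Z)))
Function('V')(d) = Add(8, Pow(d, 2)) (Function('V')(d) = Add(Pow(d, 2), 8) = Add(8, Pow(d, 2)))
Add(Function('m')(0, 32), Mul(-1, Function('V')(Add(-14, Mul(-1, J))))) = Add(Mul(2, 32, Add(7, 0)), Mul(-1, Add(8, Pow(Add(-14, Mul(-1, -36)), 2)))) = Add(Mul(2, 32, 7), Mul(-1, Add(8, Pow(Add(-14, 36), 2)))) = Add(448, Mul(-1, Add(8, Pow(22, 2)))) = Add(448, Mul(-1, Add(8, 484))) = Add(448, Mul(-1, 492)) = Add(448, -492) = -44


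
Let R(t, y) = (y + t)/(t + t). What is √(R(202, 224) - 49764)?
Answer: I*√2030527230/202 ≈ 223.08*I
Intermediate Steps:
R(t, y) = (t + y)/(2*t) (R(t, y) = (t + y)/((2*t)) = (t + y)*(1/(2*t)) = (t + y)/(2*t))
√(R(202, 224) - 49764) = √((½)*(202 + 224)/202 - 49764) = √((½)*(1/202)*426 - 49764) = √(213/202 - 49764) = √(-10052115/202) = I*√2030527230/202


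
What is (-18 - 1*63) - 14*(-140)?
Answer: 1879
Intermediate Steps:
(-18 - 1*63) - 14*(-140) = (-18 - 63) + 1960 = -81 + 1960 = 1879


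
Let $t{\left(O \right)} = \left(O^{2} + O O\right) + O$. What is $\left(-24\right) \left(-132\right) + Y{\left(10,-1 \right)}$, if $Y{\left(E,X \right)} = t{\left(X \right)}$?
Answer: $3169$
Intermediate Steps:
$t{\left(O \right)} = O + 2 O^{2}$ ($t{\left(O \right)} = \left(O^{2} + O^{2}\right) + O = 2 O^{2} + O = O + 2 O^{2}$)
$Y{\left(E,X \right)} = X \left(1 + 2 X\right)$
$\left(-24\right) \left(-132\right) + Y{\left(10,-1 \right)} = \left(-24\right) \left(-132\right) - \left(1 + 2 \left(-1\right)\right) = 3168 - \left(1 - 2\right) = 3168 - -1 = 3168 + 1 = 3169$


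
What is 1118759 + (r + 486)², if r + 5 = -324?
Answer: 1143408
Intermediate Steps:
r = -329 (r = -5 - 324 = -329)
1118759 + (r + 486)² = 1118759 + (-329 + 486)² = 1118759 + 157² = 1118759 + 24649 = 1143408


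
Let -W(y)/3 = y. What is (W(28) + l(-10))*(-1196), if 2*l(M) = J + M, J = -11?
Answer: 113022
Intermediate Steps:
W(y) = -3*y
l(M) = -11/2 + M/2 (l(M) = (-11 + M)/2 = -11/2 + M/2)
(W(28) + l(-10))*(-1196) = (-3*28 + (-11/2 + (1/2)*(-10)))*(-1196) = (-84 + (-11/2 - 5))*(-1196) = (-84 - 21/2)*(-1196) = -189/2*(-1196) = 113022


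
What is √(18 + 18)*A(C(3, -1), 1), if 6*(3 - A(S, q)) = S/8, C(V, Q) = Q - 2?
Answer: 147/8 ≈ 18.375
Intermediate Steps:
C(V, Q) = -2 + Q
A(S, q) = 3 - S/48 (A(S, q) = 3 - S/(6*8) = 3 - S/48)
√(18 + 18)*A(C(3, -1), 1) = √(18 + 18)*(3 - (-2 - 1)/48) = √36*(3 - 1/48*(-3)) = 6*(3 + 1/16) = 6*(49/16) = 147/8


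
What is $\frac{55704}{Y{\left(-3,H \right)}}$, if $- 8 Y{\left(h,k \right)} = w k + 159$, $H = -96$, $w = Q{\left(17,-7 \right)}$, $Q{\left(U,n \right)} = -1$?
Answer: $- \frac{148544}{85} \approx -1747.6$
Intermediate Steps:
$w = -1$
$Y{\left(h,k \right)} = - \frac{159}{8} + \frac{k}{8}$ ($Y{\left(h,k \right)} = - \frac{- k + 159}{8} = - \frac{159 - k}{8} = - \frac{159}{8} + \frac{k}{8}$)
$\frac{55704}{Y{\left(-3,H \right)}} = \frac{55704}{- \frac{159}{8} + \frac{1}{8} \left(-96\right)} = \frac{55704}{- \frac{159}{8} - 12} = \frac{55704}{- \frac{255}{8}} = 55704 \left(- \frac{8}{255}\right) = - \frac{148544}{85}$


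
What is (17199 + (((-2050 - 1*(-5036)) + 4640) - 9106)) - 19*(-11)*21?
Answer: 20108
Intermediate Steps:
(17199 + (((-2050 - 1*(-5036)) + 4640) - 9106)) - 19*(-11)*21 = (17199 + (((-2050 + 5036) + 4640) - 9106)) + 209*21 = (17199 + ((2986 + 4640) - 9106)) + 4389 = (17199 + (7626 - 9106)) + 4389 = (17199 - 1480) + 4389 = 15719 + 4389 = 20108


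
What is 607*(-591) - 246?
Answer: -358983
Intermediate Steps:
607*(-591) - 246 = -358737 - 246 = -358983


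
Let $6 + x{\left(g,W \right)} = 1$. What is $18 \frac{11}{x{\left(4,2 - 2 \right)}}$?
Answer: $- \frac{198}{5} \approx -39.6$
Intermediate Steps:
$x{\left(g,W \right)} = -5$ ($x{\left(g,W \right)} = -6 + 1 = -5$)
$18 \frac{11}{x{\left(4,2 - 2 \right)}} = 18 \frac{11}{-5} = 18 \cdot 11 \left(- \frac{1}{5}\right) = 18 \left(- \frac{11}{5}\right) = - \frac{198}{5}$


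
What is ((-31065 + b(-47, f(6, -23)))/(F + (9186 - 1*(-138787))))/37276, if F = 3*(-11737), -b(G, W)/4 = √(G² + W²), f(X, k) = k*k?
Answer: -31065/4203316312 - 5*√11282/1050829078 ≈ -7.8960e-6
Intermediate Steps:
f(X, k) = k²
b(G, W) = -4*√(G² + W²)
F = -35211
((-31065 + b(-47, f(6, -23)))/(F + (9186 - 1*(-138787))))/37276 = ((-31065 - 4*√((-47)² + ((-23)²)²))/(-35211 + (9186 - 1*(-138787))))/37276 = ((-31065 - 4*√(2209 + 529²))/(-35211 + (9186 + 138787)))*(1/37276) = ((-31065 - 4*√(2209 + 279841))/(-35211 + 147973))*(1/37276) = ((-31065 - 20*√11282)/112762)*(1/37276) = ((-31065 - 20*√11282)*(1/112762))*(1/37276) = (-31065/112762 - 10*√11282/56381)*(1/37276) = -31065/4203316312 - 5*√11282/1050829078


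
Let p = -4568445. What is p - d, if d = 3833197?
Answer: -8401642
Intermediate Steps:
p - d = -4568445 - 1*3833197 = -4568445 - 3833197 = -8401642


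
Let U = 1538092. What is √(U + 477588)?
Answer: 8*√31495 ≈ 1419.7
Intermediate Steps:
√(U + 477588) = √(1538092 + 477588) = √2015680 = 8*√31495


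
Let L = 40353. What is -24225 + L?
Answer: 16128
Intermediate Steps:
-24225 + L = -24225 + 40353 = 16128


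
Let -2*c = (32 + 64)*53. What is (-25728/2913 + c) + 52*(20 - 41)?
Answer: -3539132/971 ≈ -3644.8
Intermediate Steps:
c = -2544 (c = -(32 + 64)*53/2 = -48*53 = -½*5088 = -2544)
(-25728/2913 + c) + 52*(20 - 41) = (-25728/2913 - 2544) + 52*(20 - 41) = (-25728*1/2913 - 2544) + 52*(-21) = (-8576/971 - 2544) - 1092 = -2478800/971 - 1092 = -3539132/971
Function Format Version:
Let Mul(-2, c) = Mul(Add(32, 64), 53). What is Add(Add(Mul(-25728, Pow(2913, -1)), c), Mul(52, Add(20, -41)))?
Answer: Rational(-3539132, 971) ≈ -3644.8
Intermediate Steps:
c = -2544 (c = Mul(Rational(-1, 2), Mul(Add(32, 64), 53)) = Mul(Rational(-1, 2), Mul(96, 53)) = Mul(Rational(-1, 2), 5088) = -2544)
Add(Add(Mul(-25728, Pow(2913, -1)), c), Mul(52, Add(20, -41))) = Add(Add(Mul(-25728, Pow(2913, -1)), -2544), Mul(52, Add(20, -41))) = Add(Add(Mul(-25728, Rational(1, 2913)), -2544), Mul(52, -21)) = Add(Add(Rational(-8576, 971), -2544), -1092) = Add(Rational(-2478800, 971), -1092) = Rational(-3539132, 971)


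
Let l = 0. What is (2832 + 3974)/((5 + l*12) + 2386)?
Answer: 6806/2391 ≈ 2.8465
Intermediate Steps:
(2832 + 3974)/((5 + l*12) + 2386) = (2832 + 3974)/((5 + 0*12) + 2386) = 6806/((5 + 0) + 2386) = 6806/(5 + 2386) = 6806/2391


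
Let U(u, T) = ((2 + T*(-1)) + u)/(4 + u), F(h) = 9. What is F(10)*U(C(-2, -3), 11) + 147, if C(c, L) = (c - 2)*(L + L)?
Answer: 4251/28 ≈ 151.82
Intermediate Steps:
C(c, L) = 2*L*(-2 + c) (C(c, L) = (-2 + c)*(2*L) = 2*L*(-2 + c))
U(u, T) = (2 + u - T)/(4 + u) (U(u, T) = ((2 - T) + u)/(4 + u) = (2 + u - T)/(4 + u))
F(10)*U(C(-2, -3), 11) + 147 = 9*((2 + 2*(-3)*(-2 - 2) - 1*11)/(4 + 2*(-3)*(-2 - 2))) + 147 = 9*((2 + 2*(-3)*(-4) - 11)/(4 + 2*(-3)*(-4))) + 147 = 9*((2 + 24 - 11)/(4 + 24)) + 147 = 9*(15/28) + 147 = 135/28 + 147 = 4251/28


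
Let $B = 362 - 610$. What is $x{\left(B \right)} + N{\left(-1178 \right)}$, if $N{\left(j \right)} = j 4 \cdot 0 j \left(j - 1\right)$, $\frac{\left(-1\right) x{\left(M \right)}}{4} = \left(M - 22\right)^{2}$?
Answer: $-291600$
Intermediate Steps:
$B = -248$
$x{\left(M \right)} = - 4 \left(-22 + M\right)^{2}$ ($x{\left(M \right)} = - 4 \left(M - 22\right)^{2} = - 4 \left(-22 + M\right)^{2}$)
$N{\left(j \right)} = 0$ ($N{\left(j \right)} = 4 j 0 j \left(-1 + j\right) = 0 j \left(-1 + j\right) = 0$)
$x{\left(B \right)} + N{\left(-1178 \right)} = - 4 \left(-22 - 248\right)^{2} + 0 = - 4 \left(-270\right)^{2} + 0 = \left(-4\right) 72900 + 0 = -291600 + 0 = -291600$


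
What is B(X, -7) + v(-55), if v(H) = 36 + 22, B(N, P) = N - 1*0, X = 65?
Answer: 123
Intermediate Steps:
B(N, P) = N (B(N, P) = N + 0 = N)
v(H) = 58
B(X, -7) + v(-55) = 65 + 58 = 123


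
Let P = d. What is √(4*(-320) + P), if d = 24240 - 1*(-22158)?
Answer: √45118 ≈ 212.41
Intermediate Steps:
d = 46398 (d = 24240 + 22158 = 46398)
P = 46398
√(4*(-320) + P) = √(4*(-320) + 46398) = √(-1280 + 46398) = √45118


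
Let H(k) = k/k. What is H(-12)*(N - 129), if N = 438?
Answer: 309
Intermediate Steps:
H(k) = 1
H(-12)*(N - 129) = 1*(438 - 129) = 1*309 = 309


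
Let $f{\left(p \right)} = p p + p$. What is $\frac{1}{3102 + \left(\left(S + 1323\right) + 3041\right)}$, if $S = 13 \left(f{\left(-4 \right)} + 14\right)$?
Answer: $\frac{1}{7804} \approx 0.00012814$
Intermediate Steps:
$f{\left(p \right)} = p + p^{2}$ ($f{\left(p \right)} = p^{2} + p = p + p^{2}$)
$S = 338$ ($S = 13 \left(- 4 \left(1 - 4\right) + 14\right) = 13 \left(\left(-4\right) \left(-3\right) + 14\right) = 13 \left(12 + 14\right) = 13 \cdot 26 = 338$)
$\frac{1}{3102 + \left(\left(S + 1323\right) + 3041\right)} = \frac{1}{3102 + \left(\left(338 + 1323\right) + 3041\right)} = \frac{1}{3102 + \left(1661 + 3041\right)} = \frac{1}{3102 + 4702} = \frac{1}{7804}$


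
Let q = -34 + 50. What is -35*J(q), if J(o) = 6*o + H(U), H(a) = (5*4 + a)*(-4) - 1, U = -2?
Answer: -805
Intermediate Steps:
q = 16
H(a) = -81 - 4*a (H(a) = (20 + a)*(-4) - 1 = (-80 - 4*a) - 1 = -81 - 4*a)
J(o) = -73 + 6*o (J(o) = 6*o + (-81 - 4*(-2)) = 6*o + (-81 + 8) = 6*o - 73 = -73 + 6*o)
-35*J(q) = -35*(-73 + 6*16) = -35*(-73 + 96) = -35*23 = -805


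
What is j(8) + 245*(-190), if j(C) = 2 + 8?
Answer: -46540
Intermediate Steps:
j(C) = 10
j(8) + 245*(-190) = 10 + 245*(-190) = 10 - 46550 = -46540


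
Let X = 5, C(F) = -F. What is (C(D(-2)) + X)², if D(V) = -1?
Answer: 36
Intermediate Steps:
(C(D(-2)) + X)² = (-1*(-1) + 5)² = (1 + 5)² = 6² = 36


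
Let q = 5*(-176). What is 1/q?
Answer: -1/880 ≈ -0.0011364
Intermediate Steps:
q = -880
1/q = 1/(-880) = -1/880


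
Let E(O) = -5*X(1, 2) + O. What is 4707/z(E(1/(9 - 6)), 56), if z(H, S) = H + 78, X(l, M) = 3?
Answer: 14121/190 ≈ 74.321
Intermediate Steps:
E(O) = -15 + O (E(O) = -5*3 + O = -15 + O)
z(H, S) = 78 + H
4707/z(E(1/(9 - 6)), 56) = 4707/(78 + (-15 + 1/(9 - 6))) = 4707/(78 + (-15 + 1/3)) = 4707/(78 + (-15 + ⅓)) = 4707/(78 - 44/3) = 4707/(190/3) = 4707*(3/190) = 14121/190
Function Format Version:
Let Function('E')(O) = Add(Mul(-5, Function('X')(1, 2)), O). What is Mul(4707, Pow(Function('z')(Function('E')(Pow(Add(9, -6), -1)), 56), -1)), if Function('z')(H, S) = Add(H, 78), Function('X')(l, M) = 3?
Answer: Rational(14121, 190) ≈ 74.321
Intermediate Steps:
Function('E')(O) = Add(-15, O) (Function('E')(O) = Add(Mul(-5, 3), O) = Add(-15, O))
Function('z')(H, S) = Add(78, H)
Mul(4707, Pow(Function('z')(Function('E')(Pow(Add(9, -6), -1)), 56), -1)) = Mul(4707, Pow(Add(78, Add(-15, Pow(Add(9, -6), -1))), -1)) = Mul(4707, Pow(Add(78, Add(-15, Pow(3, -1))), -1)) = Mul(4707, Pow(Add(78, Add(-15, Rational(1, 3))), -1)) = Mul(4707, Pow(Add(78, Rational(-44, 3)), -1)) = Mul(4707, Pow(Rational(190, 3), -1)) = Mul(4707, Rational(3, 190)) = Rational(14121, 190)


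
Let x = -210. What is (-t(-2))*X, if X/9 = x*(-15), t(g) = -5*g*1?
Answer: -283500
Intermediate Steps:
t(g) = -5*g
X = 28350 (X = 9*(-210*(-15)) = 9*3150 = 28350)
(-t(-2))*X = -(-5)*(-2)*28350 = -1*10*28350 = -10*28350 = -283500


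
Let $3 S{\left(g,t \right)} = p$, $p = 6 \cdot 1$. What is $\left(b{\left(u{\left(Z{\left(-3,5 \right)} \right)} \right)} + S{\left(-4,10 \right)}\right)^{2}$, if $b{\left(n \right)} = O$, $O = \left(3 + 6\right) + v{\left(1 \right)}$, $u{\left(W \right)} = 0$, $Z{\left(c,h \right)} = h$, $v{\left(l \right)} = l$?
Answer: $144$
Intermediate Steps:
$p = 6$
$S{\left(g,t \right)} = 2$ ($S{\left(g,t \right)} = \frac{1}{3} \cdot 6 = 2$)
$O = 10$ ($O = \left(3 + 6\right) + 1 = 9 + 1 = 10$)
$b{\left(n \right)} = 10$
$\left(b{\left(u{\left(Z{\left(-3,5 \right)} \right)} \right)} + S{\left(-4,10 \right)}\right)^{2} = \left(10 + 2\right)^{2} = 12^{2} = 144$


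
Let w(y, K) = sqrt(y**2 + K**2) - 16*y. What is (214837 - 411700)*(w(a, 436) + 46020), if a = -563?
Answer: -10832977164 - 196863*sqrt(507065) ≈ -1.0973e+10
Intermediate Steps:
w(y, K) = sqrt(K**2 + y**2) - 16*y
(214837 - 411700)*(w(a, 436) + 46020) = (214837 - 411700)*((sqrt(436**2 + (-563)**2) - 16*(-563)) + 46020) = -196863*((sqrt(190096 + 316969) + 9008) + 46020) = -196863*((sqrt(507065) + 9008) + 46020) = -196863*((9008 + sqrt(507065)) + 46020) = -196863*(55028 + sqrt(507065)) = -10832977164 - 196863*sqrt(507065)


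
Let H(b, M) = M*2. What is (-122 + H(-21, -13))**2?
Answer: 21904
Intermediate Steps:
H(b, M) = 2*M
(-122 + H(-21, -13))**2 = (-122 + 2*(-13))**2 = (-122 - 26)**2 = (-148)**2 = 21904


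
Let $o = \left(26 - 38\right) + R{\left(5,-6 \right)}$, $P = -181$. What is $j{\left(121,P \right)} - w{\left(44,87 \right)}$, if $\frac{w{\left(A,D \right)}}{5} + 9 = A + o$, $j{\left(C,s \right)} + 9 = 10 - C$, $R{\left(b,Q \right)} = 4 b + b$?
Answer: $-360$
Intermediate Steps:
$R{\left(b,Q \right)} = 5 b$
$j{\left(C,s \right)} = 1 - C$ ($j{\left(C,s \right)} = -9 - \left(-10 + C\right) = 1 - C$)
$o = 13$ ($o = \left(26 - 38\right) + 5 \cdot 5 = -12 + 25 = 13$)
$w{\left(A,D \right)} = 20 + 5 A$ ($w{\left(A,D \right)} = -45 + 5 \left(A + 13\right) = -45 + 5 \left(13 + A\right) = -45 + \left(65 + 5 A\right) = 20 + 5 A$)
$j{\left(121,P \right)} - w{\left(44,87 \right)} = \left(1 - 121\right) - \left(20 + 5 \cdot 44\right) = \left(1 - 121\right) - \left(20 + 220\right) = -120 - 240 = -360$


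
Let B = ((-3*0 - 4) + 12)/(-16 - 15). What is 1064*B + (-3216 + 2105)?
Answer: -42953/31 ≈ -1385.6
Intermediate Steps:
B = -8/31 (B = ((0 - 4) + 12)/(-31) = (-4 + 12)*(-1/31) = 8*(-1/31) = -8/31 ≈ -0.25806)
1064*B + (-3216 + 2105) = 1064*(-8/31) + (-3216 + 2105) = -8512/31 - 1111 = -42953/31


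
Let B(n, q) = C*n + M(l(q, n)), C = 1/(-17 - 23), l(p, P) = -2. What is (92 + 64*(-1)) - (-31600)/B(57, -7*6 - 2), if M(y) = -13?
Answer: -1247844/577 ≈ -2162.6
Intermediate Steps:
C = -1/40 (C = 1/(-40) = -1/40 ≈ -0.025000)
B(n, q) = -13 - n/40 (B(n, q) = -n/40 - 13 = -13 - n/40)
(92 + 64*(-1)) - (-31600)/B(57, -7*6 - 2) = (92 + 64*(-1)) - (-31600)/(-13 - 1/40*57) = (92 - 64) - (-31600)/(-13 - 57/40) = 28 - (-31600)/(-577/40) = 28 - (-31600)*(-40)/577 = 28 - 1*1264000/577 = 28 - 1264000/577 = -1247844/577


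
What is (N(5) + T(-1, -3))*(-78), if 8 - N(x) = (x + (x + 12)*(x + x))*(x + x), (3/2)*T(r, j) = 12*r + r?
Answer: 136552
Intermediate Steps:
T(r, j) = 26*r/3 (T(r, j) = 2*(12*r + r)/3 = 2*(13*r)/3 = 26*r/3)
N(x) = 8 - 2*x*(x + 2*x*(12 + x)) (N(x) = 8 - (x + (x + 12)*(x + x))*(x + x) = 8 - (x + (12 + x)*(2*x))*2*x = 8 - (x + 2*x*(12 + x))*2*x = 8 - 2*x*(x + 2*x*(12 + x)))
(N(5) + T(-1, -3))*(-78) = ((8 - 50*5² - 4*5³) + (26/3)*(-1))*(-78) = ((8 - 50*25 - 4*125) - 26/3)*(-78) = ((8 - 1250 - 500) - 26/3)*(-78) = (-1742 - 26/3)*(-78) = -5252/3*(-78) = 136552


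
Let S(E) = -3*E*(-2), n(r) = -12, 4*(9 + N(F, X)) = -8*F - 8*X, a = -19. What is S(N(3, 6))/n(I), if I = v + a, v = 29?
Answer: 27/2 ≈ 13.500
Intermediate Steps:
I = 10 (I = 29 - 19 = 10)
N(F, X) = -9 - 2*F - 2*X (N(F, X) = -9 + (-8*F - 8*X)/4 = -9 + (-2*F - 2*X) = -9 - 2*F - 2*X)
S(E) = 6*E (S(E) = -(-6)*E = 6*E)
S(N(3, 6))/n(I) = (6*(-9 - 2*3 - 2*6))/(-12) = (6*(-9 - 6 - 12))*(-1/12) = (6*(-27))*(-1/12) = -162*(-1/12) = 27/2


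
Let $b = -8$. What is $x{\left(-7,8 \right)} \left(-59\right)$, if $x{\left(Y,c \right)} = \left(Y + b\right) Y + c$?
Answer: $-6667$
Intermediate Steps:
$x{\left(Y,c \right)} = c + Y \left(-8 + Y\right)$ ($x{\left(Y,c \right)} = \left(Y - 8\right) Y + c = \left(-8 + Y\right) Y + c = Y \left(-8 + Y\right) + c = c + Y \left(-8 + Y\right)$)
$x{\left(-7,8 \right)} \left(-59\right) = \left(8 + \left(-7\right)^{2} - -56\right) \left(-59\right) = \left(8 + 49 + 56\right) \left(-59\right) = 113 \left(-59\right) = -6667$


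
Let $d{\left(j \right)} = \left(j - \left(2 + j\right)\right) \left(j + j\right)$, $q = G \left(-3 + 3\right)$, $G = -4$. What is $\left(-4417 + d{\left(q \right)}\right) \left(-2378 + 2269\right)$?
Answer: $481453$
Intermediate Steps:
$q = 0$ ($q = - 4 \left(-3 + 3\right) = \left(-4\right) 0 = 0$)
$d{\left(j \right)} = - 4 j$ ($d{\left(j \right)} = - 2 \cdot 2 j = - 4 j$)
$\left(-4417 + d{\left(q \right)}\right) \left(-2378 + 2269\right) = \left(-4417 - 0\right) \left(-2378 + 2269\right) = \left(-4417 + 0\right) \left(-109\right) = \left(-4417\right) \left(-109\right) = 481453$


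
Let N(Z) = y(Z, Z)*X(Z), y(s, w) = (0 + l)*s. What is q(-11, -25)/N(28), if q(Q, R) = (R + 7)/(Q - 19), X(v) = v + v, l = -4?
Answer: -3/31360 ≈ -9.5663e-5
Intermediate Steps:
X(v) = 2*v
y(s, w) = -4*s (y(s, w) = (0 - 4)*s = -4*s)
q(Q, R) = (7 + R)/(-19 + Q)
N(Z) = -8*Z**2 (N(Z) = (-4*Z)*(2*Z) = -8*Z**2)
q(-11, -25)/N(28) = ((7 - 25)/(-19 - 11))/((-8*28**2)) = (-18/(-30))/((-8*784)) = -1/30*(-18)/(-6272) = (3/5)*(-1/6272) = -3/31360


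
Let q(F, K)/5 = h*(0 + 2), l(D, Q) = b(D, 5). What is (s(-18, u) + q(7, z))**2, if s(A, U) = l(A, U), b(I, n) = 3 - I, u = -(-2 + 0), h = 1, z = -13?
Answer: 961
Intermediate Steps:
u = 2 (u = -1*(-2) = 2)
l(D, Q) = 3 - D
s(A, U) = 3 - A
q(F, K) = 10 (q(F, K) = 5*(1*(0 + 2)) = 5*(1*2) = 5*2 = 10)
(s(-18, u) + q(7, z))**2 = ((3 - 1*(-18)) + 10)**2 = ((3 + 18) + 10)**2 = (21 + 10)**2 = 31**2 = 961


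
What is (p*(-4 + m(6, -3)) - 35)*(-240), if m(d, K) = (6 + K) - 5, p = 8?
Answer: 19920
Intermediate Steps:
m(d, K) = 1 + K
(p*(-4 + m(6, -3)) - 35)*(-240) = (8*(-4 + (1 - 3)) - 35)*(-240) = (8*(-4 - 2) - 35)*(-240) = (8*(-6) - 35)*(-240) = (-48 - 35)*(-240) = -83*(-240) = 19920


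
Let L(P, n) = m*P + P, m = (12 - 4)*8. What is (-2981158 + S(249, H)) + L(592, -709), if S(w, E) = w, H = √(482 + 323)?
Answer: -2942429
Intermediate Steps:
m = 64 (m = 8*8 = 64)
H = √805 ≈ 28.373
L(P, n) = 65*P (L(P, n) = 64*P + P = 65*P)
(-2981158 + S(249, H)) + L(592, -709) = (-2981158 + 249) + 65*592 = -2980909 + 38480 = -2942429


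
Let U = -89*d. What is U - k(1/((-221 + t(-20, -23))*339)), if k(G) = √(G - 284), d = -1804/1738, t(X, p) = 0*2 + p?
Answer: 7298/79 - I*√485777523255/41358 ≈ 92.38 - 16.852*I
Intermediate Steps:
t(X, p) = p (t(X, p) = 0 + p = p)
d = -82/79 (d = -1804*1/1738 = -82/79 ≈ -1.0380)
k(G) = √(-284 + G)
U = 7298/79 (U = -89*(-82/79) = 7298/79 ≈ 92.380)
U - k(1/((-221 + t(-20, -23))*339)) = 7298/79 - √(-284 + 1/(-221 - 23*339)) = 7298/79 - √(-284 + (1/339)/(-244)) = 7298/79 - √(-284 - 1/244*1/339) = 7298/79 - √(-284 - 1/82716) = 7298/79 - √(-23491345/82716) = 7298/79 - I*√485777523255/41358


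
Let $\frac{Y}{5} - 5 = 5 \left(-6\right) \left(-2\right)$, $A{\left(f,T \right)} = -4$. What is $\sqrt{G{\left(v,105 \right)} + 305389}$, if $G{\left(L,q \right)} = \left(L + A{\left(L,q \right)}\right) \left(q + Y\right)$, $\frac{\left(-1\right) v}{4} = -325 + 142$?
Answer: $7 \sqrt{12621} \approx 786.4$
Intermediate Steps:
$v = 732$ ($v = - 4 \left(-325 + 142\right) = \left(-4\right) \left(-183\right) = 732$)
$Y = 325$ ($Y = 25 + 5 \cdot 5 \left(-6\right) \left(-2\right) = 25 + 5 \left(\left(-30\right) \left(-2\right)\right) = 25 + 5 \cdot 60 = 25 + 300 = 325$)
$G{\left(L,q \right)} = \left(-4 + L\right) \left(325 + q\right)$ ($G{\left(L,q \right)} = \left(L - 4\right) \left(q + 325\right) = \left(-4 + L\right) \left(325 + q\right)$)
$\sqrt{G{\left(v,105 \right)} + 305389} = \sqrt{\left(-1300 - 420 + 325 \cdot 732 + 732 \cdot 105\right) + 305389} = \sqrt{\left(-1300 - 420 + 237900 + 76860\right) + 305389} = \sqrt{313040 + 305389} = \sqrt{618429} = 7 \sqrt{12621}$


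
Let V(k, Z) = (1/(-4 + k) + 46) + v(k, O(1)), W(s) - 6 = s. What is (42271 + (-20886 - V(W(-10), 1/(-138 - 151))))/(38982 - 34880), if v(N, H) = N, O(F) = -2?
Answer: 170745/32816 ≈ 5.2031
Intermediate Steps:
W(s) = 6 + s
V(k, Z) = 46 + k + 1/(-4 + k) (V(k, Z) = (1/(-4 + k) + 46) + k = (46 + 1/(-4 + k)) + k = 46 + k + 1/(-4 + k))
(42271 + (-20886 - V(W(-10), 1/(-138 - 151))))/(38982 - 34880) = (42271 + (-20886 - (-183 + (6 - 10)² + 42*(6 - 10))/(-4 + (6 - 10))))/(38982 - 34880) = (42271 + (-20886 - (-183 + (-4)² + 42*(-4))/(-4 - 4)))/4102 = (42271 + (-20886 - (-183 + 16 - 168)/(-8)))*(1/4102) = (42271 + (-20886 - (-1)*(-335)/8))*(1/4102) = (42271 + (-20886 - 1*335/8))*(1/4102) = (42271 + (-20886 - 335/8))*(1/4102) = (42271 - 167423/8)*(1/4102) = (170745/8)*(1/4102) = 170745/32816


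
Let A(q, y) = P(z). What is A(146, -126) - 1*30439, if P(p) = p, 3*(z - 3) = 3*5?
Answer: -30431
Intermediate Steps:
z = 8 (z = 3 + (3*5)/3 = 3 + (⅓)*15 = 3 + 5 = 8)
A(q, y) = 8
A(146, -126) - 1*30439 = 8 - 1*30439 = 8 - 30439 = -30431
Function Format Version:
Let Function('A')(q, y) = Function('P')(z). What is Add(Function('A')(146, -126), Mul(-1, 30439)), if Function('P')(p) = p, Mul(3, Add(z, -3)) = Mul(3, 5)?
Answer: -30431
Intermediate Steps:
z = 8 (z = Add(3, Mul(Rational(1, 3), Mul(3, 5))) = Add(3, Mul(Rational(1, 3), 15)) = Add(3, 5) = 8)
Function('A')(q, y) = 8
Add(Function('A')(146, -126), Mul(-1, 30439)) = Add(8, Mul(-1, 30439)) = Add(8, -30439) = -30431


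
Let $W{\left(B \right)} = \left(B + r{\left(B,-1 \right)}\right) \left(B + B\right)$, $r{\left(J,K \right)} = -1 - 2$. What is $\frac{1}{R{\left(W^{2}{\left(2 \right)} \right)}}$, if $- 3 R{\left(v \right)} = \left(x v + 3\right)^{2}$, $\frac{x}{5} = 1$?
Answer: $- \frac{3}{6889} \approx -0.00043548$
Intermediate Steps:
$x = 5$ ($x = 5 \cdot 1 = 5$)
$r{\left(J,K \right)} = -3$ ($r{\left(J,K \right)} = -1 - 2 = -3$)
$W{\left(B \right)} = 2 B \left(-3 + B\right)$ ($W{\left(B \right)} = \left(B - 3\right) \left(B + B\right) = \left(-3 + B\right) 2 B = 2 B \left(-3 + B\right)$)
$R{\left(v \right)} = - \frac{\left(3 + 5 v\right)^{2}}{3}$ ($R{\left(v \right)} = - \frac{\left(5 v + 3\right)^{2}}{3} = - \frac{\left(3 + 5 v\right)^{2}}{3}$)
$\frac{1}{R{\left(W^{2}{\left(2 \right)} \right)}} = \frac{1}{\left(- \frac{1}{3}\right) \left(3 + 5 \left(2 \cdot 2 \left(-3 + 2\right)\right)^{2}\right)^{2}} = \frac{1}{\left(- \frac{1}{3}\right) \left(3 + 5 \left(2 \cdot 2 \left(-1\right)\right)^{2}\right)^{2}} = \frac{1}{\left(- \frac{1}{3}\right) \left(3 + 5 \left(-4\right)^{2}\right)^{2}} = \frac{1}{\left(- \frac{1}{3}\right) \left(3 + 5 \cdot 16\right)^{2}} = \frac{1}{\left(- \frac{1}{3}\right) \left(3 + 80\right)^{2}} = \frac{1}{\left(- \frac{1}{3}\right) 83^{2}} = \frac{1}{\left(- \frac{1}{3}\right) 6889} = \frac{1}{- \frac{6889}{3}} = - \frac{3}{6889}$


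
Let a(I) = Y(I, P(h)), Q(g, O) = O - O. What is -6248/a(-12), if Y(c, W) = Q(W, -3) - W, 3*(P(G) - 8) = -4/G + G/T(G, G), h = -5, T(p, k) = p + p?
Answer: 17040/23 ≈ 740.87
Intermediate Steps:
Q(g, O) = 0
T(p, k) = 2*p
P(G) = 49/6 - 4/(3*G) (P(G) = 8 + (-4/G + G/((2*G)))/3 = 8 + (-4/G + G*(1/(2*G)))/3 = 8 + (-4/G + ½)/3 = 8 + (½ - 4/G)/3 = 8 + (⅙ - 4/(3*G)) = 49/6 - 4/(3*G))
Y(c, W) = -W (Y(c, W) = 0 - W = -W)
a(I) = -253/30 (a(I) = -(-8 + 49*(-5))/(6*(-5)) = -(-1)*(-8 - 245)/(6*5) = -(-1)*(-253)/(6*5) = -1*253/30 = -253/30)
-6248/a(-12) = -6248/(-253/30) = -6248*(-30/253) = 17040/23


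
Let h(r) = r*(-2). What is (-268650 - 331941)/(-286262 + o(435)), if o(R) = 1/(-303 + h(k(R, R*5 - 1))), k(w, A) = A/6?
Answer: 1851622053/882545749 ≈ 2.0980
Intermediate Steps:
k(w, A) = A/6 (k(w, A) = A*(⅙) = A/6)
h(r) = -2*r
o(R) = 1/(-908/3 - 5*R/3) (o(R) = 1/(-303 - (R*5 - 1)/3) = 1/(-303 - (5*R - 1)/3) = 1/(-303 - (-1 + 5*R)/3) = 1/(-303 - 2*(-⅙ + 5*R/6)) = 1/(-303 + (⅓ - 5*R/3)) = 1/(-908/3 - 5*R/3))
(-268650 - 331941)/(-286262 + o(435)) = (-268650 - 331941)/(-286262 - 3/(908 + 5*435)) = -600591/(-286262 - 3/(908 + 2175)) = -600591/(-286262 - 3/3083) = -600591/(-882545749/3083) = -600591*(-3083/882545749) = 1851622053/882545749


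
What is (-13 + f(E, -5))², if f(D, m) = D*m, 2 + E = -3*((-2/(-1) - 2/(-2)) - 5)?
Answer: 1089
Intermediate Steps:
E = 4 (E = -2 - 3*((-2/(-1) - 2/(-2)) - 5) = -2 - 3*((-2*(-1) - 2*(-½)) - 5) = -2 - 3*((2 + 1) - 5) = -2 - 3*(3 - 5) = -2 - 3*(-2) = -2 + 6 = 4)
(-13 + f(E, -5))² = (-13 + 4*(-5))² = (-13 - 20)² = (-33)² = 1089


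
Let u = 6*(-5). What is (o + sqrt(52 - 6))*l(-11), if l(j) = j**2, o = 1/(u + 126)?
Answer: 121/96 + 121*sqrt(46) ≈ 821.92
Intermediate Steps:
u = -30
o = 1/96 (o = 1/(-30 + 126) = 1/96 ≈ 0.010417)
(o + sqrt(52 - 6))*l(-11) = (1/96 + sqrt(52 - 6))*(-11)**2 = (1/96 + sqrt(46))*121 = 121/96 + 121*sqrt(46)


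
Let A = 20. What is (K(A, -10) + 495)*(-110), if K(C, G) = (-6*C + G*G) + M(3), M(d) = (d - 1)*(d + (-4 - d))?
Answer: -51370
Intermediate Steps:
M(d) = 4 - 4*d (M(d) = (-1 + d)*(-4) = 4 - 4*d)
K(C, G) = -8 + G² - 6*C (K(C, G) = (-6*C + G*G) + (4 - 4*3) = (-6*C + G²) + (4 - 12) = (G² - 6*C) - 8 = -8 + G² - 6*C)
(K(A, -10) + 495)*(-110) = ((-8 + (-10)² - 6*20) + 495)*(-110) = ((-8 + 100 - 120) + 495)*(-110) = (-28 + 495)*(-110) = 467*(-110) = -51370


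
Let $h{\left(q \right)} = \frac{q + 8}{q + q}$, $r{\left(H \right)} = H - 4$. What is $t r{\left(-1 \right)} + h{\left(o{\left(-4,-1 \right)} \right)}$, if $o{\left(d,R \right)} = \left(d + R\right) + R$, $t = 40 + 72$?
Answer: $- \frac{3361}{6} \approx -560.17$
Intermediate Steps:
$t = 112$
$r{\left(H \right)} = -4 + H$
$o{\left(d,R \right)} = d + 2 R$ ($o{\left(d,R \right)} = \left(R + d\right) + R = d + 2 R$)
$h{\left(q \right)} = \frac{8 + q}{2 q}$
$t r{\left(-1 \right)} + h{\left(o{\left(-4,-1 \right)} \right)} = 112 \left(-4 - 1\right) + \frac{8 + \left(-4 + 2 \left(-1\right)\right)}{2 \left(-4 + 2 \left(-1\right)\right)} = 112 \left(-5\right) + \frac{8 - 6}{2 \left(-4 - 2\right)} = -560 + \frac{8 - 6}{2 \left(-6\right)} = -560 + \frac{1}{2} \left(- \frac{1}{6}\right) 2 = -560 - \frac{1}{6} = - \frac{3361}{6}$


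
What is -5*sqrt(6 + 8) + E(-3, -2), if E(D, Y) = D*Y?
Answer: 6 - 5*sqrt(14) ≈ -12.708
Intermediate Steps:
-5*sqrt(6 + 8) + E(-3, -2) = -5*sqrt(6 + 8) - 3*(-2) = -5*sqrt(14) + 6 = 6 - 5*sqrt(14)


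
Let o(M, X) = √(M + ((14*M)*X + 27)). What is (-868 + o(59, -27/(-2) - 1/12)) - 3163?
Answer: -4031 + √402054/6 ≈ -3925.3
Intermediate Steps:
o(M, X) = √(27 + M + 14*M*X) (o(M, X) = √(M + (14*M*X + 27)) = √(M + (27 + 14*M*X)) = √(27 + M + 14*M*X))
(-868 + o(59, -27/(-2) - 1/12)) - 3163 = (-868 + √(27 + 59 + 14*59*(-27/(-2) - 1/12))) - 3163 = (-868 + √(27 + 59 + 14*59*(-27*(-½) - 1*1/12))) - 3163 = (-868 + √(27 + 59 + 14*59*(27/2 - 1/12))) - 3163 = (-868 + √(27 + 59 + 14*59*(161/12))) - 3163 = (-868 + √(27 + 59 + 66493/6)) - 3163 = (-868 + √(67009/6)) - 3163 = (-868 + √402054/6) - 3163 = -4031 + √402054/6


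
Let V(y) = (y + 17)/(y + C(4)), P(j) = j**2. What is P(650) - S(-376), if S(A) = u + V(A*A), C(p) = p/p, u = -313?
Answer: 59775892108/141377 ≈ 4.2281e+5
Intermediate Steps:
C(p) = 1
V(y) = (17 + y)/(1 + y) (V(y) = (y + 17)/(y + 1) = (17 + y)/(1 + y))
S(A) = -313 + (17 + A**2)/(1 + A**2) (S(A) = -313 + (17 + A*A)/(1 + A*A) = -313 + (17 + A**2)/(1 + A**2))
P(650) - S(-376) = 650**2 - 8*(-37 - 39*(-376)**2)/(1 + (-376)**2) = 422500 - 8*(-37 - 39*141376)/(1 + 141376) = 422500 - 8*(-37 - 5513664)/141377 = 422500 - 8*(-5513701)/141377 = 422500 - 1*(-44109608/141377) = 422500 + 44109608/141377 = 59775892108/141377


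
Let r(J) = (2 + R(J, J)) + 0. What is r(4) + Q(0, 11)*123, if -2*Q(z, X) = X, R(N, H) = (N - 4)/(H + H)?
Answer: -1349/2 ≈ -674.50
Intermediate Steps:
R(N, H) = (-4 + N)/(2*H) (R(N, H) = (-4 + N)/((2*H)) = (-4 + N)*(1/(2*H)) = (-4 + N)/(2*H))
Q(z, X) = -X/2
r(J) = 2 + (-4 + J)/(2*J) (r(J) = (2 + (-4 + J)/(2*J)) + 0 = 2 + (-4 + J)/(2*J))
r(4) + Q(0, 11)*123 = (5/2 - 2/4) - ½*11*123 = (5/2 - 2*¼) - 11/2*123 = (5/2 - ½) - 1353/2 = 2 - 1353/2 = -1349/2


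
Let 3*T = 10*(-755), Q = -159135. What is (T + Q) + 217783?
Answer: 168394/3 ≈ 56131.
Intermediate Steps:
T = -7550/3 (T = (10*(-755))/3 = (⅓)*(-7550) = -7550/3 ≈ -2516.7)
(T + Q) + 217783 = (-7550/3 - 159135) + 217783 = -484955/3 + 217783 = 168394/3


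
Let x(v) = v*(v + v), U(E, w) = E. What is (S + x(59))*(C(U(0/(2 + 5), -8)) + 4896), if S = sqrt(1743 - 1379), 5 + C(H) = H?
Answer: 34051142 + 9782*sqrt(91) ≈ 3.4144e+7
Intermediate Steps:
C(H) = -5 + H
S = 2*sqrt(91) (S = sqrt(364) = 2*sqrt(91) ≈ 19.079)
x(v) = 2*v**2 (x(v) = v*(2*v) = 2*v**2)
(S + x(59))*(C(U(0/(2 + 5), -8)) + 4896) = (2*sqrt(91) + 2*59**2)*((-5 + 0/(2 + 5)) + 4896) = (2*sqrt(91) + 2*3481)*((-5 + 0/7) + 4896) = (2*sqrt(91) + 6962)*((-5 + 0*(1/7)) + 4896) = (6962 + 2*sqrt(91))*((-5 + 0) + 4896) = (6962 + 2*sqrt(91))*(-5 + 4896) = (6962 + 2*sqrt(91))*4891 = 34051142 + 9782*sqrt(91)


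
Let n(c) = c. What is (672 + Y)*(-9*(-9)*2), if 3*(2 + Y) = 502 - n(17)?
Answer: 134730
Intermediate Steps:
Y = 479/3 (Y = -2 + (502 - 1*17)/3 = -2 + (502 - 17)/3 = -2 + (⅓)*485 = -2 + 485/3 = 479/3 ≈ 159.67)
(672 + Y)*(-9*(-9)*2) = (672 + 479/3)*(-9*(-9)*2) = 2495*(81*2)/3 = (2495/3)*162 = 134730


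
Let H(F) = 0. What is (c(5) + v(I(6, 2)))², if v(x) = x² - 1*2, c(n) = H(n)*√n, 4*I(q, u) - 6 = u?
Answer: 4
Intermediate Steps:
I(q, u) = 3/2 + u/4
c(n) = 0 (c(n) = 0*√n = 0)
v(x) = -2 + x² (v(x) = x² - 2 = -2 + x²)
(c(5) + v(I(6, 2)))² = (0 + (-2 + (3/2 + (¼)*2)²))² = (0 + (-2 + (3/2 + ½)²))² = (0 + (-2 + 2²))² = (0 + (-2 + 4))² = (0 + 2)² = 2² = 4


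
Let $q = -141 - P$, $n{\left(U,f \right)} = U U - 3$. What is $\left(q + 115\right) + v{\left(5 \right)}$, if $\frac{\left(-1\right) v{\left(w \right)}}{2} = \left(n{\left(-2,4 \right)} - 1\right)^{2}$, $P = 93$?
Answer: $-119$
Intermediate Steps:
$n{\left(U,f \right)} = -3 + U^{2}$ ($n{\left(U,f \right)} = U^{2} - 3 = -3 + U^{2}$)
$v{\left(w \right)} = 0$ ($v{\left(w \right)} = - 2 \left(\left(-3 + \left(-2\right)^{2}\right) - 1\right)^{2} = - 2 \left(\left(-3 + 4\right) - 1\right)^{2} = - 2 \left(1 - 1\right)^{2} = - 2 \cdot 0^{2} = \left(-2\right) 0 = 0$)
$q = -234$ ($q = -141 - 93 = -234$)
$\left(q + 115\right) + v{\left(5 \right)} = \left(-234 + 115\right) + 0 = -119 + 0 = -119$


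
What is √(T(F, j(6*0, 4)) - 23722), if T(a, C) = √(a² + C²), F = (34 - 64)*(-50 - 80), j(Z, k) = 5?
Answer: √(-23722 + 5*√608401) ≈ 140.79*I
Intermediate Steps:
F = 3900 (F = -30*(-130) = 3900)
T(a, C) = √(C² + a²)
√(T(F, j(6*0, 4)) - 23722) = √(√(5² + 3900²) - 23722) = √(√(25 + 15210000) - 23722) = √(√15210025 - 23722) = √(5*√608401 - 23722) = √(-23722 + 5*√608401)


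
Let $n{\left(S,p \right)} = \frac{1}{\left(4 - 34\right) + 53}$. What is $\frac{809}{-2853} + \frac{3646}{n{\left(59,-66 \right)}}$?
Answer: $\frac{239246065}{2853} \approx 83858.0$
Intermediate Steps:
$n{\left(S,p \right)} = \frac{1}{23}$ ($n{\left(S,p \right)} = \frac{1}{-30 + 53} = \frac{1}{23}$)
$\frac{809}{-2853} + \frac{3646}{n{\left(59,-66 \right)}} = \frac{809}{-2853} + 3646 \frac{1}{\frac{1}{23}} = 809 \left(- \frac{1}{2853}\right) + 3646 \cdot 23 = - \frac{809}{2853} + 83858 = \frac{239246065}{2853}$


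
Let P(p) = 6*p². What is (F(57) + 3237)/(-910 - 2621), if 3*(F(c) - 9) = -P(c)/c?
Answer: -1044/1177 ≈ -0.88700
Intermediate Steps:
F(c) = 9 - 2*c (F(c) = 9 + (-6*c²/c)/3 = 9 + (-6*c)/3 = 9 - 2*c)
(F(57) + 3237)/(-910 - 2621) = ((9 - 2*57) + 3237)/(-910 - 2621) = ((9 - 114) + 3237)/(-3531) = (-105 + 3237)*(-1/3531) = 3132*(-1/3531) = -1044/1177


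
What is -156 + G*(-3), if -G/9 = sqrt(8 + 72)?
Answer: -156 + 108*sqrt(5) ≈ 85.495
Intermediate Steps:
G = -36*sqrt(5) (G = -9*sqrt(8 + 72) = -36*sqrt(5) ≈ -80.498)
-156 + G*(-3) = -156 - 36*sqrt(5)*(-3) = -156 + 108*sqrt(5)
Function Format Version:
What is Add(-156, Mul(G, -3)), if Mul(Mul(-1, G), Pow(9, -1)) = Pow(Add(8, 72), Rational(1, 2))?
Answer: Add(-156, Mul(108, Pow(5, Rational(1, 2)))) ≈ 85.495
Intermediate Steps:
G = Mul(-36, Pow(5, Rational(1, 2))) (G = Mul(-9, Pow(Add(8, 72), Rational(1, 2))) = Mul(-9, Pow(80, Rational(1, 2))) = Mul(-9, Mul(4, Pow(5, Rational(1, 2)))) = Mul(-36, Pow(5, Rational(1, 2))) ≈ -80.498)
Add(-156, Mul(G, -3)) = Add(-156, Mul(Mul(-36, Pow(5, Rational(1, 2))), -3)) = Add(-156, Mul(108, Pow(5, Rational(1, 2))))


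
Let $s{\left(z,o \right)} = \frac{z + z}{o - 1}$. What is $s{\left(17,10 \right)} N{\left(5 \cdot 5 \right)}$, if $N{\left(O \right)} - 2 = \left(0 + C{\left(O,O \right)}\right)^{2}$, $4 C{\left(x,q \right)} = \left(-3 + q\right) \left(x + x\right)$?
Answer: $285702$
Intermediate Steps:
$C{\left(x,q \right)} = \frac{x \left(-3 + q\right)}{2}$ ($C{\left(x,q \right)} = \frac{\left(-3 + q\right) \left(x + x\right)}{4} = \frac{\left(-3 + q\right) 2 x}{4} = \frac{2 x \left(-3 + q\right)}{4} = \frac{x \left(-3 + q\right)}{2}$)
$s{\left(z,o \right)} = \frac{2 z}{-1 + o}$
$N{\left(O \right)} = 2 + \frac{O^{2} \left(-3 + O\right)^{2}}{4}$ ($N{\left(O \right)} = 2 + \left(0 + \frac{O \left(-3 + O\right)}{2}\right)^{2} = 2 + \left(\frac{O \left(-3 + O\right)}{2}\right)^{2} = 2 + \frac{O^{2} \left(-3 + O\right)^{2}}{4}$)
$s{\left(17,10 \right)} N{\left(5 \cdot 5 \right)} = 2 \cdot 17 \frac{1}{-1 + 10} \left(2 + \frac{\left(5 \cdot 5\right)^{2} \left(-3 + 5 \cdot 5\right)^{2}}{4}\right) = 2 \cdot 17 \cdot \frac{1}{9} \left(2 + \frac{25^{2} \left(-3 + 25\right)^{2}}{4}\right) = 2 \cdot 17 \cdot \frac{1}{9} \left(2 + \frac{1}{4} \cdot 625 \cdot 22^{2}\right) = \frac{34 \left(2 + \frac{1}{4} \cdot 625 \cdot 484\right)}{9} = \frac{34 \left(2 + 75625\right)}{9} = \frac{34}{9} \cdot 75627 = 285702$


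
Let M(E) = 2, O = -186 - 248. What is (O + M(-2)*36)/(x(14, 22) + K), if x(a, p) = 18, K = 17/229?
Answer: -82898/4139 ≈ -20.029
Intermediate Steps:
K = 17/229 (K = 17*(1/229) = 17/229 ≈ 0.074236)
O = -434
(O + M(-2)*36)/(x(14, 22) + K) = (-434 + 2*36)/(18 + 17/229) = (-434 + 72)/(4139/229) = -362*229/4139 = -82898/4139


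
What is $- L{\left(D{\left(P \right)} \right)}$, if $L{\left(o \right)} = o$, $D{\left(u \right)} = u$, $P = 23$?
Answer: $-23$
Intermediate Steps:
$- L{\left(D{\left(P \right)} \right)} = \left(-1\right) 23 = -23$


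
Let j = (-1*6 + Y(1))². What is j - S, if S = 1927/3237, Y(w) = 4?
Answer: 11021/3237 ≈ 3.4047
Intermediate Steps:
S = 1927/3237 (S = 1927*(1/3237) = 1927/3237 ≈ 0.59530)
j = 4 (j = (-1*6 + 4)² = (-6 + 4)² = (-2)² = 4)
j - S = 4 - 1*1927/3237 = 4 - 1927/3237 = 11021/3237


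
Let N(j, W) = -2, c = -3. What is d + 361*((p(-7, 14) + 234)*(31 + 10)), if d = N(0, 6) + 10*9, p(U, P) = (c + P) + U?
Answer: 3522726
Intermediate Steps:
p(U, P) = -3 + P + U (p(U, P) = (-3 + P) + U = -3 + P + U)
d = 88 (d = -2 + 10*9 = -2 + 90 = 88)
d + 361*((p(-7, 14) + 234)*(31 + 10)) = 88 + 361*(((-3 + 14 - 7) + 234)*(31 + 10)) = 88 + 361*((4 + 234)*41) = 88 + 361*(238*41) = 88 + 361*9758 = 88 + 3522638 = 3522726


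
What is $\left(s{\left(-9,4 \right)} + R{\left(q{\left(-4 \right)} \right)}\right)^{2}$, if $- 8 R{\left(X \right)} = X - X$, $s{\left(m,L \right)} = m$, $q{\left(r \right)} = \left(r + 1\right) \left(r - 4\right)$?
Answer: $81$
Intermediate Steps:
$q{\left(r \right)} = \left(1 + r\right) \left(-4 + r\right)$
$R{\left(X \right)} = 0$ ($R{\left(X \right)} = - \frac{X - X}{8} = \left(- \frac{1}{8}\right) 0 = 0$)
$\left(s{\left(-9,4 \right)} + R{\left(q{\left(-4 \right)} \right)}\right)^{2} = \left(-9 + 0\right)^{2} = \left(-9\right)^{2} = 81$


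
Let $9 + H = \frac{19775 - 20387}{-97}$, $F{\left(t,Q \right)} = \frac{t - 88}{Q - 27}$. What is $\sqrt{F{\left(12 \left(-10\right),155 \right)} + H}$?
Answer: $\frac{i \sqrt{649706}}{388} \approx 2.0774 i$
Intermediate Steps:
$F{\left(t,Q \right)} = \frac{-88 + t}{-27 + Q}$
$H = - \frac{261}{97}$ ($H = -9 + \frac{19775 - 20387}{-97} = -9 - - \frac{612}{97} = -9 + \frac{612}{97} = - \frac{261}{97} \approx -2.6907$)
$\sqrt{F{\left(12 \left(-10\right),155 \right)} + H} = \sqrt{\frac{-88 + 12 \left(-10\right)}{-27 + 155} - \frac{261}{97}} = \sqrt{\frac{-88 - 120}{128} - \frac{261}{97}} = \sqrt{\frac{1}{128} \left(-208\right) - \frac{261}{97}} = \sqrt{- \frac{13}{8} - \frac{261}{97}} = \sqrt{- \frac{3349}{776}} = \frac{i \sqrt{649706}}{388}$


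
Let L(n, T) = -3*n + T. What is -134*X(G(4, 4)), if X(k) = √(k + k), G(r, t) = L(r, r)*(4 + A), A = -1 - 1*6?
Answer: -536*√3 ≈ -928.38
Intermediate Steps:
A = -7 (A = -1 - 6 = -7)
L(n, T) = T - 3*n
G(r, t) = 6*r (G(r, t) = (r - 3*r)*(4 - 7) = -2*r*(-3) = 6*r)
X(k) = √2*√k (X(k) = √(2*k) = √2*√k)
-134*X(G(4, 4)) = -134*√2*√(6*4) = -134*√2*√24 = -134*√2*2*√6 = -536*√3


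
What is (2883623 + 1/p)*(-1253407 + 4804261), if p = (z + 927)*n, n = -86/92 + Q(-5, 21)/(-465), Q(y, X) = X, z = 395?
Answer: 15763122281220875528/1539469 ≈ 1.0239e+13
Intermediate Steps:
n = -6987/7130 (n = -86/92 + 21/(-465) = -86*1/92 + 21*(-1/465) = -43/46 - 7/155 = -6987/7130 ≈ -0.97994)
p = -4618407/3565 (p = (395 + 927)*(-6987/7130) = 1322*(-6987/7130) = -4618407/3565 ≈ -1295.5)
(2883623 + 1/p)*(-1253407 + 4804261) = (2883623 + 1/(-4618407/3565))*(-1253407 + 4804261) = (2883623 - 3565/4618407)*3550854 = (13317744644996/4618407)*3550854 = 15763122281220875528/1539469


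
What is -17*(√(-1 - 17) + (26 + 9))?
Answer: -595 - 51*I*√2 ≈ -595.0 - 72.125*I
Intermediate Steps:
-17*(√(-1 - 17) + (26 + 9)) = -17*(√(-18) + 35) = -17*(3*I*√2 + 35) = -17*(35 + 3*I*√2) = -595 - 51*I*√2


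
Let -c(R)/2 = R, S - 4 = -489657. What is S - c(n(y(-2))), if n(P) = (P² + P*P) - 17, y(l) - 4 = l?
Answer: -489671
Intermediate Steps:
S = -489653 (S = 4 - 489657 = -489653)
y(l) = 4 + l
n(P) = -17 + 2*P² (n(P) = (P² + P²) - 17 = 2*P² - 17 = -17 + 2*P²)
c(R) = -2*R
S - c(n(y(-2))) = -489653 - (-2)*(-17 + 2*(4 - 2)²) = -489653 - (-2)*(-17 + 2*2²) = -489653 - (-2)*(-17 + 2*4) = -489653 - (-2)*(-17 + 8) = -489653 - (-2)*(-9) = -489653 - 1*18 = -489653 - 18 = -489671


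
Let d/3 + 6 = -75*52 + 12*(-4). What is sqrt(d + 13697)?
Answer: sqrt(1835) ≈ 42.837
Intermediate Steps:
d = -11862 (d = -18 + 3*(-75*52 + 12*(-4)) = -18 + 3*(-3900 - 48) = -18 + 3*(-3948) = -18 - 11844 = -11862)
sqrt(d + 13697) = sqrt(-11862 + 13697) = sqrt(1835)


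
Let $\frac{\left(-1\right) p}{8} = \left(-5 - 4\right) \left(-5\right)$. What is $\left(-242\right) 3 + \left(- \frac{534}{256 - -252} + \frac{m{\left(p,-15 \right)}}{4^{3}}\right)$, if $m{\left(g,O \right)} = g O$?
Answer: $- \frac{652959}{1016} \approx -642.68$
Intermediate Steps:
$p = -360$ ($p = - 8 \left(-5 - 4\right) \left(-5\right) = - 8 \left(\left(-9\right) \left(-5\right)\right) = \left(-8\right) 45 = -360$)
$m{\left(g,O \right)} = O g$
$\left(-242\right) 3 + \left(- \frac{534}{256 - -252} + \frac{m{\left(p,-15 \right)}}{4^{3}}\right) = \left(-242\right) 3 + \left(- \frac{534}{256 - -252} + \frac{\left(-15\right) \left(-360\right)}{4^{3}}\right) = -726 + \left(- \frac{534}{256 + 252} + \frac{5400}{64}\right) = -726 + \left(- \frac{534}{508} + 5400 \cdot \frac{1}{64}\right) = -726 + \left(\left(-534\right) \frac{1}{508} + \frac{675}{8}\right) = -726 + \left(- \frac{267}{254} + \frac{675}{8}\right) = -726 + \frac{84657}{1016} = - \frac{652959}{1016}$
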